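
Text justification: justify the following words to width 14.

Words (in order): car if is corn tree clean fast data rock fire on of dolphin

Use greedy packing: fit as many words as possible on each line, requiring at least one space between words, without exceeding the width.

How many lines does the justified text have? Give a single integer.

Answer: 5

Derivation:
Line 1: ['car', 'if', 'is', 'corn'] (min_width=14, slack=0)
Line 2: ['tree', 'clean'] (min_width=10, slack=4)
Line 3: ['fast', 'data', 'rock'] (min_width=14, slack=0)
Line 4: ['fire', 'on', 'of'] (min_width=10, slack=4)
Line 5: ['dolphin'] (min_width=7, slack=7)
Total lines: 5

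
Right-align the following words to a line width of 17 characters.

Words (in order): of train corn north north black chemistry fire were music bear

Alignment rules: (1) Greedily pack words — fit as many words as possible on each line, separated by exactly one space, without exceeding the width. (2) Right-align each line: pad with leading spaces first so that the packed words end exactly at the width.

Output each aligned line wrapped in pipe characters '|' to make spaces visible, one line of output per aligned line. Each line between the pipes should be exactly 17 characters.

Line 1: ['of', 'train', 'corn'] (min_width=13, slack=4)
Line 2: ['north', 'north', 'black'] (min_width=17, slack=0)
Line 3: ['chemistry', 'fire'] (min_width=14, slack=3)
Line 4: ['were', 'music', 'bear'] (min_width=15, slack=2)

Answer: |    of train corn|
|north north black|
|   chemistry fire|
|  were music bear|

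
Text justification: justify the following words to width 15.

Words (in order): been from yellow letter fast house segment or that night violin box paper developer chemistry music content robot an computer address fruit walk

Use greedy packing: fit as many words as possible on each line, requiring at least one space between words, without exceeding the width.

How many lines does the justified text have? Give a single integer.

Answer: 12

Derivation:
Line 1: ['been', 'from'] (min_width=9, slack=6)
Line 2: ['yellow', 'letter'] (min_width=13, slack=2)
Line 3: ['fast', 'house'] (min_width=10, slack=5)
Line 4: ['segment', 'or', 'that'] (min_width=15, slack=0)
Line 5: ['night', 'violin'] (min_width=12, slack=3)
Line 6: ['box', 'paper'] (min_width=9, slack=6)
Line 7: ['developer'] (min_width=9, slack=6)
Line 8: ['chemistry', 'music'] (min_width=15, slack=0)
Line 9: ['content', 'robot'] (min_width=13, slack=2)
Line 10: ['an', 'computer'] (min_width=11, slack=4)
Line 11: ['address', 'fruit'] (min_width=13, slack=2)
Line 12: ['walk'] (min_width=4, slack=11)
Total lines: 12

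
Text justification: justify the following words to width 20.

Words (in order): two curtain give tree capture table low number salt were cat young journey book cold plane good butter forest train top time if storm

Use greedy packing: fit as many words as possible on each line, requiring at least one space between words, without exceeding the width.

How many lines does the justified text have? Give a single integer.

Answer: 7

Derivation:
Line 1: ['two', 'curtain', 'give'] (min_width=16, slack=4)
Line 2: ['tree', 'capture', 'table'] (min_width=18, slack=2)
Line 3: ['low', 'number', 'salt', 'were'] (min_width=20, slack=0)
Line 4: ['cat', 'young', 'journey'] (min_width=17, slack=3)
Line 5: ['book', 'cold', 'plane', 'good'] (min_width=20, slack=0)
Line 6: ['butter', 'forest', 'train'] (min_width=19, slack=1)
Line 7: ['top', 'time', 'if', 'storm'] (min_width=17, slack=3)
Total lines: 7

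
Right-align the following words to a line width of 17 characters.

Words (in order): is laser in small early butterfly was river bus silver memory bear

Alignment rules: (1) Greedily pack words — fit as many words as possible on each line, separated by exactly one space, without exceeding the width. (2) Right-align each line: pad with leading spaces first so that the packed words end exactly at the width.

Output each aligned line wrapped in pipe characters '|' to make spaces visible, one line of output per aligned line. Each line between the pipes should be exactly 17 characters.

Answer: |is laser in small|
|  early butterfly|
|    was river bus|
|    silver memory|
|             bear|

Derivation:
Line 1: ['is', 'laser', 'in', 'small'] (min_width=17, slack=0)
Line 2: ['early', 'butterfly'] (min_width=15, slack=2)
Line 3: ['was', 'river', 'bus'] (min_width=13, slack=4)
Line 4: ['silver', 'memory'] (min_width=13, slack=4)
Line 5: ['bear'] (min_width=4, slack=13)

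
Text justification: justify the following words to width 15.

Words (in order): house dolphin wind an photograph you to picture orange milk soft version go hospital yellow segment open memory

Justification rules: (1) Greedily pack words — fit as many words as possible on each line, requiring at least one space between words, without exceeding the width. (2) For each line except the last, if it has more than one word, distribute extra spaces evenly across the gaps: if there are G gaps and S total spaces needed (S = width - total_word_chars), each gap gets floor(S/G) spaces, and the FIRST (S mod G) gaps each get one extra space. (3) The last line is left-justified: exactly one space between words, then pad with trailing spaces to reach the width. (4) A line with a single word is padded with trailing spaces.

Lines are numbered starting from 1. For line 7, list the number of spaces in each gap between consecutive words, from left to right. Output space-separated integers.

Answer: 1

Derivation:
Line 1: ['house', 'dolphin'] (min_width=13, slack=2)
Line 2: ['wind', 'an'] (min_width=7, slack=8)
Line 3: ['photograph', 'you'] (min_width=14, slack=1)
Line 4: ['to', 'picture'] (min_width=10, slack=5)
Line 5: ['orange', 'milk'] (min_width=11, slack=4)
Line 6: ['soft', 'version', 'go'] (min_width=15, slack=0)
Line 7: ['hospital', 'yellow'] (min_width=15, slack=0)
Line 8: ['segment', 'open'] (min_width=12, slack=3)
Line 9: ['memory'] (min_width=6, slack=9)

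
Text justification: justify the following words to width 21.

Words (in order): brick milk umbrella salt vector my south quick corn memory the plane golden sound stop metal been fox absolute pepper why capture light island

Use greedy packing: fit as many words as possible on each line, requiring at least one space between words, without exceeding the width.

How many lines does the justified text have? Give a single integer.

Line 1: ['brick', 'milk', 'umbrella'] (min_width=19, slack=2)
Line 2: ['salt', 'vector', 'my', 'south'] (min_width=20, slack=1)
Line 3: ['quick', 'corn', 'memory', 'the'] (min_width=21, slack=0)
Line 4: ['plane', 'golden', 'sound'] (min_width=18, slack=3)
Line 5: ['stop', 'metal', 'been', 'fox'] (min_width=19, slack=2)
Line 6: ['absolute', 'pepper', 'why'] (min_width=19, slack=2)
Line 7: ['capture', 'light', 'island'] (min_width=20, slack=1)
Total lines: 7

Answer: 7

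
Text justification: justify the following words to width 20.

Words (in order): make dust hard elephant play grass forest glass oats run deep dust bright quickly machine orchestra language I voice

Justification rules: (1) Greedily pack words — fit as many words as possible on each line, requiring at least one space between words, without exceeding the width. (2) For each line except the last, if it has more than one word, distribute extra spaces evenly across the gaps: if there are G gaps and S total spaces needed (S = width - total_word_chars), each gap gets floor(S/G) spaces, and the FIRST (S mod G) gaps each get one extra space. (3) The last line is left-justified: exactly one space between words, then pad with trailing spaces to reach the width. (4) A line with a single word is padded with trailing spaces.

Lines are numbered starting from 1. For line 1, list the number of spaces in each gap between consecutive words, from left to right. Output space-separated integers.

Line 1: ['make', 'dust', 'hard'] (min_width=14, slack=6)
Line 2: ['elephant', 'play', 'grass'] (min_width=19, slack=1)
Line 3: ['forest', 'glass', 'oats'] (min_width=17, slack=3)
Line 4: ['run', 'deep', 'dust', 'bright'] (min_width=20, slack=0)
Line 5: ['quickly', 'machine'] (min_width=15, slack=5)
Line 6: ['orchestra', 'language', 'I'] (min_width=20, slack=0)
Line 7: ['voice'] (min_width=5, slack=15)

Answer: 4 4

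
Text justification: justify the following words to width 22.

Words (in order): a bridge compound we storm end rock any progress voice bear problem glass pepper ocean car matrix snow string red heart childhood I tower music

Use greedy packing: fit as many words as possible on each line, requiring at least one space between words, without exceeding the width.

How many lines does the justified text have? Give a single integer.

Answer: 8

Derivation:
Line 1: ['a', 'bridge', 'compound', 'we'] (min_width=20, slack=2)
Line 2: ['storm', 'end', 'rock', 'any'] (min_width=18, slack=4)
Line 3: ['progress', 'voice', 'bear'] (min_width=19, slack=3)
Line 4: ['problem', 'glass', 'pepper'] (min_width=20, slack=2)
Line 5: ['ocean', 'car', 'matrix', 'snow'] (min_width=21, slack=1)
Line 6: ['string', 'red', 'heart'] (min_width=16, slack=6)
Line 7: ['childhood', 'I', 'tower'] (min_width=17, slack=5)
Line 8: ['music'] (min_width=5, slack=17)
Total lines: 8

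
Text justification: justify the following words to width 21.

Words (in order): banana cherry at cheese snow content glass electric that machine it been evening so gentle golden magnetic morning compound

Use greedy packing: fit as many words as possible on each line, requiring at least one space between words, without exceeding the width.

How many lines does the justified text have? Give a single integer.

Line 1: ['banana', 'cherry', 'at'] (min_width=16, slack=5)
Line 2: ['cheese', 'snow', 'content'] (min_width=19, slack=2)
Line 3: ['glass', 'electric', 'that'] (min_width=19, slack=2)
Line 4: ['machine', 'it', 'been'] (min_width=15, slack=6)
Line 5: ['evening', 'so', 'gentle'] (min_width=17, slack=4)
Line 6: ['golden', 'magnetic'] (min_width=15, slack=6)
Line 7: ['morning', 'compound'] (min_width=16, slack=5)
Total lines: 7

Answer: 7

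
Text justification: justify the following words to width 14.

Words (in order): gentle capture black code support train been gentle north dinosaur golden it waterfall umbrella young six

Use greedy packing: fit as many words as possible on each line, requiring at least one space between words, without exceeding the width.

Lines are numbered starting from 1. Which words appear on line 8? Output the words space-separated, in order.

Answer: umbrella young

Derivation:
Line 1: ['gentle', 'capture'] (min_width=14, slack=0)
Line 2: ['black', 'code'] (min_width=10, slack=4)
Line 3: ['support', 'train'] (min_width=13, slack=1)
Line 4: ['been', 'gentle'] (min_width=11, slack=3)
Line 5: ['north', 'dinosaur'] (min_width=14, slack=0)
Line 6: ['golden', 'it'] (min_width=9, slack=5)
Line 7: ['waterfall'] (min_width=9, slack=5)
Line 8: ['umbrella', 'young'] (min_width=14, slack=0)
Line 9: ['six'] (min_width=3, slack=11)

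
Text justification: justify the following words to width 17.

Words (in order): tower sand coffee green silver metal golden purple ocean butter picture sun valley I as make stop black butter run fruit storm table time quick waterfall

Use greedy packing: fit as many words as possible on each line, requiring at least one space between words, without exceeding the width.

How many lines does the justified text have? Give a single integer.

Answer: 10

Derivation:
Line 1: ['tower', 'sand', 'coffee'] (min_width=17, slack=0)
Line 2: ['green', 'silver'] (min_width=12, slack=5)
Line 3: ['metal', 'golden'] (min_width=12, slack=5)
Line 4: ['purple', 'ocean'] (min_width=12, slack=5)
Line 5: ['butter', 'picture'] (min_width=14, slack=3)
Line 6: ['sun', 'valley', 'I', 'as'] (min_width=15, slack=2)
Line 7: ['make', 'stop', 'black'] (min_width=15, slack=2)
Line 8: ['butter', 'run', 'fruit'] (min_width=16, slack=1)
Line 9: ['storm', 'table', 'time'] (min_width=16, slack=1)
Line 10: ['quick', 'waterfall'] (min_width=15, slack=2)
Total lines: 10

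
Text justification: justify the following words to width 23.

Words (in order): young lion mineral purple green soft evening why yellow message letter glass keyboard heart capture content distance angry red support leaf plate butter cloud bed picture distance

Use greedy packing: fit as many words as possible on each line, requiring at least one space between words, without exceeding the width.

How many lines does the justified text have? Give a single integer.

Answer: 9

Derivation:
Line 1: ['young', 'lion', 'mineral'] (min_width=18, slack=5)
Line 2: ['purple', 'green', 'soft'] (min_width=17, slack=6)
Line 3: ['evening', 'why', 'yellow'] (min_width=18, slack=5)
Line 4: ['message', 'letter', 'glass'] (min_width=20, slack=3)
Line 5: ['keyboard', 'heart', 'capture'] (min_width=22, slack=1)
Line 6: ['content', 'distance', 'angry'] (min_width=22, slack=1)
Line 7: ['red', 'support', 'leaf', 'plate'] (min_width=22, slack=1)
Line 8: ['butter', 'cloud', 'bed'] (min_width=16, slack=7)
Line 9: ['picture', 'distance'] (min_width=16, slack=7)
Total lines: 9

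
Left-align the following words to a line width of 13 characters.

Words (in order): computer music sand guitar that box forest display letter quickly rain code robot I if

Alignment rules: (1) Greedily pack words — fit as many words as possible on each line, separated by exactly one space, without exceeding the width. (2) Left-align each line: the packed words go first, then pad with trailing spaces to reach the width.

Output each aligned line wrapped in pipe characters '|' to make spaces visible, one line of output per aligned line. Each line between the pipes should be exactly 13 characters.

Answer: |computer     |
|music sand   |
|guitar that  |
|box forest   |
|display      |
|letter       |
|quickly rain |
|code robot I |
|if           |

Derivation:
Line 1: ['computer'] (min_width=8, slack=5)
Line 2: ['music', 'sand'] (min_width=10, slack=3)
Line 3: ['guitar', 'that'] (min_width=11, slack=2)
Line 4: ['box', 'forest'] (min_width=10, slack=3)
Line 5: ['display'] (min_width=7, slack=6)
Line 6: ['letter'] (min_width=6, slack=7)
Line 7: ['quickly', 'rain'] (min_width=12, slack=1)
Line 8: ['code', 'robot', 'I'] (min_width=12, slack=1)
Line 9: ['if'] (min_width=2, slack=11)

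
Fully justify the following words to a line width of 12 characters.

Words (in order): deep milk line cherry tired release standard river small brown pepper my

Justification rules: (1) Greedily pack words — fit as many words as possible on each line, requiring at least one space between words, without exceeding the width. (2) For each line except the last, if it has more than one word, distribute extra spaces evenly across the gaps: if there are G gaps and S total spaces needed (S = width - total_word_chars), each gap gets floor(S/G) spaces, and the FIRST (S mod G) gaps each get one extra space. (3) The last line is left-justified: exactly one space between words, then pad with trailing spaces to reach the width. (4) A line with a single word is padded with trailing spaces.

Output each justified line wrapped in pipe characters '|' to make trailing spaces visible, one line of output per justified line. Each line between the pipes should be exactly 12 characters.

Line 1: ['deep', 'milk'] (min_width=9, slack=3)
Line 2: ['line', 'cherry'] (min_width=11, slack=1)
Line 3: ['tired'] (min_width=5, slack=7)
Line 4: ['release'] (min_width=7, slack=5)
Line 5: ['standard'] (min_width=8, slack=4)
Line 6: ['river', 'small'] (min_width=11, slack=1)
Line 7: ['brown', 'pepper'] (min_width=12, slack=0)
Line 8: ['my'] (min_width=2, slack=10)

Answer: |deep    milk|
|line  cherry|
|tired       |
|release     |
|standard    |
|river  small|
|brown pepper|
|my          |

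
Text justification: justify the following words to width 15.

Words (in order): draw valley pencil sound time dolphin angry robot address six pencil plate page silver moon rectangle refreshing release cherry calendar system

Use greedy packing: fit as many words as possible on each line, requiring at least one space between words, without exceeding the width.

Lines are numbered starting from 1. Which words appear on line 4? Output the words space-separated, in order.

Line 1: ['draw', 'valley'] (min_width=11, slack=4)
Line 2: ['pencil', 'sound'] (min_width=12, slack=3)
Line 3: ['time', 'dolphin'] (min_width=12, slack=3)
Line 4: ['angry', 'robot'] (min_width=11, slack=4)
Line 5: ['address', 'six'] (min_width=11, slack=4)
Line 6: ['pencil', 'plate'] (min_width=12, slack=3)
Line 7: ['page', 'silver'] (min_width=11, slack=4)
Line 8: ['moon', 'rectangle'] (min_width=14, slack=1)
Line 9: ['refreshing'] (min_width=10, slack=5)
Line 10: ['release', 'cherry'] (min_width=14, slack=1)
Line 11: ['calendar', 'system'] (min_width=15, slack=0)

Answer: angry robot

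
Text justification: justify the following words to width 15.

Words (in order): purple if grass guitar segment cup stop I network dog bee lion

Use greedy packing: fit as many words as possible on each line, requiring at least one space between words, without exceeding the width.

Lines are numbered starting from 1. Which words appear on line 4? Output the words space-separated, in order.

Answer: network dog bee

Derivation:
Line 1: ['purple', 'if', 'grass'] (min_width=15, slack=0)
Line 2: ['guitar', 'segment'] (min_width=14, slack=1)
Line 3: ['cup', 'stop', 'I'] (min_width=10, slack=5)
Line 4: ['network', 'dog', 'bee'] (min_width=15, slack=0)
Line 5: ['lion'] (min_width=4, slack=11)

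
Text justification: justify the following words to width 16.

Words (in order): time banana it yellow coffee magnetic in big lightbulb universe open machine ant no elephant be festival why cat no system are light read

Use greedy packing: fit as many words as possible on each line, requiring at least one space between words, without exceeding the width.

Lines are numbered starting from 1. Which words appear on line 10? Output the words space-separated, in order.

Line 1: ['time', 'banana', 'it'] (min_width=14, slack=2)
Line 2: ['yellow', 'coffee'] (min_width=13, slack=3)
Line 3: ['magnetic', 'in', 'big'] (min_width=15, slack=1)
Line 4: ['lightbulb'] (min_width=9, slack=7)
Line 5: ['universe', 'open'] (min_width=13, slack=3)
Line 6: ['machine', 'ant', 'no'] (min_width=14, slack=2)
Line 7: ['elephant', 'be'] (min_width=11, slack=5)
Line 8: ['festival', 'why', 'cat'] (min_width=16, slack=0)
Line 9: ['no', 'system', 'are'] (min_width=13, slack=3)
Line 10: ['light', 'read'] (min_width=10, slack=6)

Answer: light read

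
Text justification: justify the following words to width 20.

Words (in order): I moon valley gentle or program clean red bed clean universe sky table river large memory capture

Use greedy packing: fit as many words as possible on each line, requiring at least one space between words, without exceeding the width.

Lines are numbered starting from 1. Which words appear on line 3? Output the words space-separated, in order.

Answer: bed clean universe

Derivation:
Line 1: ['I', 'moon', 'valley', 'gentle'] (min_width=20, slack=0)
Line 2: ['or', 'program', 'clean', 'red'] (min_width=20, slack=0)
Line 3: ['bed', 'clean', 'universe'] (min_width=18, slack=2)
Line 4: ['sky', 'table', 'river'] (min_width=15, slack=5)
Line 5: ['large', 'memory', 'capture'] (min_width=20, slack=0)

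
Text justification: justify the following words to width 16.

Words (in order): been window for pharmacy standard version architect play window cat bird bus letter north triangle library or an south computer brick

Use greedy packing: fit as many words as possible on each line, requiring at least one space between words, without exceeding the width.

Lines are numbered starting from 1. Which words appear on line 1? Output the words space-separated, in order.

Answer: been window for

Derivation:
Line 1: ['been', 'window', 'for'] (min_width=15, slack=1)
Line 2: ['pharmacy'] (min_width=8, slack=8)
Line 3: ['standard', 'version'] (min_width=16, slack=0)
Line 4: ['architect', 'play'] (min_width=14, slack=2)
Line 5: ['window', 'cat', 'bird'] (min_width=15, slack=1)
Line 6: ['bus', 'letter', 'north'] (min_width=16, slack=0)
Line 7: ['triangle', 'library'] (min_width=16, slack=0)
Line 8: ['or', 'an', 'south'] (min_width=11, slack=5)
Line 9: ['computer', 'brick'] (min_width=14, slack=2)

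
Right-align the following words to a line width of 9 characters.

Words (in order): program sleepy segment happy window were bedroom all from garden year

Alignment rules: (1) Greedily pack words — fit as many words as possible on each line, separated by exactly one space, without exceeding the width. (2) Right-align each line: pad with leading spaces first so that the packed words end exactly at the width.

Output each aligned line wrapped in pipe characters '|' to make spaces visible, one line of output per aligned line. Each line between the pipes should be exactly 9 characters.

Answer: |  program|
|   sleepy|
|  segment|
|    happy|
|   window|
|     were|
|  bedroom|
| all from|
|   garden|
|     year|

Derivation:
Line 1: ['program'] (min_width=7, slack=2)
Line 2: ['sleepy'] (min_width=6, slack=3)
Line 3: ['segment'] (min_width=7, slack=2)
Line 4: ['happy'] (min_width=5, slack=4)
Line 5: ['window'] (min_width=6, slack=3)
Line 6: ['were'] (min_width=4, slack=5)
Line 7: ['bedroom'] (min_width=7, slack=2)
Line 8: ['all', 'from'] (min_width=8, slack=1)
Line 9: ['garden'] (min_width=6, slack=3)
Line 10: ['year'] (min_width=4, slack=5)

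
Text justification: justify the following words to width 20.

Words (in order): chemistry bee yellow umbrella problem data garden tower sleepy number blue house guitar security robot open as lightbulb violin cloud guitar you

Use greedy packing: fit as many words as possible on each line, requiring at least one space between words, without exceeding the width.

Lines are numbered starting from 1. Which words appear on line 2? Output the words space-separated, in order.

Line 1: ['chemistry', 'bee', 'yellow'] (min_width=20, slack=0)
Line 2: ['umbrella', 'problem'] (min_width=16, slack=4)
Line 3: ['data', 'garden', 'tower'] (min_width=17, slack=3)
Line 4: ['sleepy', 'number', 'blue'] (min_width=18, slack=2)
Line 5: ['house', 'guitar'] (min_width=12, slack=8)
Line 6: ['security', 'robot', 'open'] (min_width=19, slack=1)
Line 7: ['as', 'lightbulb', 'violin'] (min_width=19, slack=1)
Line 8: ['cloud', 'guitar', 'you'] (min_width=16, slack=4)

Answer: umbrella problem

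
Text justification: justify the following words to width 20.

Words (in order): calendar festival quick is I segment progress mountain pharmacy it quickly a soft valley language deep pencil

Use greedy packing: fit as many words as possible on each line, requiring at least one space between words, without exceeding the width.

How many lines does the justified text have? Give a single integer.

Line 1: ['calendar', 'festival'] (min_width=17, slack=3)
Line 2: ['quick', 'is', 'I', 'segment'] (min_width=18, slack=2)
Line 3: ['progress', 'mountain'] (min_width=17, slack=3)
Line 4: ['pharmacy', 'it', 'quickly'] (min_width=19, slack=1)
Line 5: ['a', 'soft', 'valley'] (min_width=13, slack=7)
Line 6: ['language', 'deep', 'pencil'] (min_width=20, slack=0)
Total lines: 6

Answer: 6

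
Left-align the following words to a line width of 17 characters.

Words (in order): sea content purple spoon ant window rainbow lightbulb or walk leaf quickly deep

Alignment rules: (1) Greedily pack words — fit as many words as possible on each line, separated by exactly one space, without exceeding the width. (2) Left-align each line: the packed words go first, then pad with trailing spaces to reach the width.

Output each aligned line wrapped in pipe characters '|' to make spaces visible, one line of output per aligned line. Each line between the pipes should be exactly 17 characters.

Line 1: ['sea', 'content'] (min_width=11, slack=6)
Line 2: ['purple', 'spoon', 'ant'] (min_width=16, slack=1)
Line 3: ['window', 'rainbow'] (min_width=14, slack=3)
Line 4: ['lightbulb', 'or', 'walk'] (min_width=17, slack=0)
Line 5: ['leaf', 'quickly', 'deep'] (min_width=17, slack=0)

Answer: |sea content      |
|purple spoon ant |
|window rainbow   |
|lightbulb or walk|
|leaf quickly deep|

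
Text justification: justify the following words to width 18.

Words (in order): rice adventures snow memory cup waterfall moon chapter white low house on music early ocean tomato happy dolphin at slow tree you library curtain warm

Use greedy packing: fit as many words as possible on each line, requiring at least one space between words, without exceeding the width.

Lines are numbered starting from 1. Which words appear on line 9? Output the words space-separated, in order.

Line 1: ['rice', 'adventures'] (min_width=15, slack=3)
Line 2: ['snow', 'memory', 'cup'] (min_width=15, slack=3)
Line 3: ['waterfall', 'moon'] (min_width=14, slack=4)
Line 4: ['chapter', 'white', 'low'] (min_width=17, slack=1)
Line 5: ['house', 'on', 'music'] (min_width=14, slack=4)
Line 6: ['early', 'ocean', 'tomato'] (min_width=18, slack=0)
Line 7: ['happy', 'dolphin', 'at'] (min_width=16, slack=2)
Line 8: ['slow', 'tree', 'you'] (min_width=13, slack=5)
Line 9: ['library', 'curtain'] (min_width=15, slack=3)
Line 10: ['warm'] (min_width=4, slack=14)

Answer: library curtain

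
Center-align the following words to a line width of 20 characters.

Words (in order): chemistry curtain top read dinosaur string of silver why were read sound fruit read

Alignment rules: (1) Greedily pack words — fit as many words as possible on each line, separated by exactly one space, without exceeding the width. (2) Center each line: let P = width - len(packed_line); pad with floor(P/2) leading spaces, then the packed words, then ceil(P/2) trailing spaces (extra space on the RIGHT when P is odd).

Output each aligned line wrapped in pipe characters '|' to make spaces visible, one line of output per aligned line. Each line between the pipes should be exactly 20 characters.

Answer: | chemistry curtain  |
| top read dinosaur  |
|string of silver why|
|  were read sound   |
|     fruit read     |

Derivation:
Line 1: ['chemistry', 'curtain'] (min_width=17, slack=3)
Line 2: ['top', 'read', 'dinosaur'] (min_width=17, slack=3)
Line 3: ['string', 'of', 'silver', 'why'] (min_width=20, slack=0)
Line 4: ['were', 'read', 'sound'] (min_width=15, slack=5)
Line 5: ['fruit', 'read'] (min_width=10, slack=10)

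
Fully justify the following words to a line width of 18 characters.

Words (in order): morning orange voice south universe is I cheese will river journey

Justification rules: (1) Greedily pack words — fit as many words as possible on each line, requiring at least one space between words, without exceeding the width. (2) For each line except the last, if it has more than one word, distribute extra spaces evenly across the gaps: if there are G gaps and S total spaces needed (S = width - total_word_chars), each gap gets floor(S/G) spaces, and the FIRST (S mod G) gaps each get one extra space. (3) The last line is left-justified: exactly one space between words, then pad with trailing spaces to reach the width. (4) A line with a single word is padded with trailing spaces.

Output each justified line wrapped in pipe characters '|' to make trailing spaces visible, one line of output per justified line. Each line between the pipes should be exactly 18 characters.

Answer: |morning     orange|
|voice        south|
|universe    is   I|
|cheese  will river|
|journey           |

Derivation:
Line 1: ['morning', 'orange'] (min_width=14, slack=4)
Line 2: ['voice', 'south'] (min_width=11, slack=7)
Line 3: ['universe', 'is', 'I'] (min_width=13, slack=5)
Line 4: ['cheese', 'will', 'river'] (min_width=17, slack=1)
Line 5: ['journey'] (min_width=7, slack=11)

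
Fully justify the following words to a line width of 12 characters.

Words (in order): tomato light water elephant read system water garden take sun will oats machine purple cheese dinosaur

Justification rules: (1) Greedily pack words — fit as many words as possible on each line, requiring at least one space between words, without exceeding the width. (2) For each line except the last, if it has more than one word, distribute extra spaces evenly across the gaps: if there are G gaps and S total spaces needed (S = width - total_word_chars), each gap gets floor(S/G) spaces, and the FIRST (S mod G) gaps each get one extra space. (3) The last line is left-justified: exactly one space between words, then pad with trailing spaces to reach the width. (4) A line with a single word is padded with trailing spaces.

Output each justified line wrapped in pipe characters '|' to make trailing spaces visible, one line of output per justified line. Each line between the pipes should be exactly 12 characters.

Answer: |tomato light|
|water       |
|elephant    |
|read  system|
|water garden|
|take     sun|
|will    oats|
|machine     |
|purple      |
|cheese      |
|dinosaur    |

Derivation:
Line 1: ['tomato', 'light'] (min_width=12, slack=0)
Line 2: ['water'] (min_width=5, slack=7)
Line 3: ['elephant'] (min_width=8, slack=4)
Line 4: ['read', 'system'] (min_width=11, slack=1)
Line 5: ['water', 'garden'] (min_width=12, slack=0)
Line 6: ['take', 'sun'] (min_width=8, slack=4)
Line 7: ['will', 'oats'] (min_width=9, slack=3)
Line 8: ['machine'] (min_width=7, slack=5)
Line 9: ['purple'] (min_width=6, slack=6)
Line 10: ['cheese'] (min_width=6, slack=6)
Line 11: ['dinosaur'] (min_width=8, slack=4)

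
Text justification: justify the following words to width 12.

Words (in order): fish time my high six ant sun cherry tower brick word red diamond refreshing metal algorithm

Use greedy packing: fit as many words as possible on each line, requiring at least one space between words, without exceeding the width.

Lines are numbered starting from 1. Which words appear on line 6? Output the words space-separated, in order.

Answer: diamond

Derivation:
Line 1: ['fish', 'time', 'my'] (min_width=12, slack=0)
Line 2: ['high', 'six', 'ant'] (min_width=12, slack=0)
Line 3: ['sun', 'cherry'] (min_width=10, slack=2)
Line 4: ['tower', 'brick'] (min_width=11, slack=1)
Line 5: ['word', 'red'] (min_width=8, slack=4)
Line 6: ['diamond'] (min_width=7, slack=5)
Line 7: ['refreshing'] (min_width=10, slack=2)
Line 8: ['metal'] (min_width=5, slack=7)
Line 9: ['algorithm'] (min_width=9, slack=3)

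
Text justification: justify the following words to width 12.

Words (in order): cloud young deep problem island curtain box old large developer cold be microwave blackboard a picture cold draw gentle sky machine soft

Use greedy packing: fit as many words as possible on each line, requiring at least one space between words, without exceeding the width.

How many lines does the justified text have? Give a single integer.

Answer: 13

Derivation:
Line 1: ['cloud', 'young'] (min_width=11, slack=1)
Line 2: ['deep', 'problem'] (min_width=12, slack=0)
Line 3: ['island'] (min_width=6, slack=6)
Line 4: ['curtain', 'box'] (min_width=11, slack=1)
Line 5: ['old', 'large'] (min_width=9, slack=3)
Line 6: ['developer'] (min_width=9, slack=3)
Line 7: ['cold', 'be'] (min_width=7, slack=5)
Line 8: ['microwave'] (min_width=9, slack=3)
Line 9: ['blackboard', 'a'] (min_width=12, slack=0)
Line 10: ['picture', 'cold'] (min_width=12, slack=0)
Line 11: ['draw', 'gentle'] (min_width=11, slack=1)
Line 12: ['sky', 'machine'] (min_width=11, slack=1)
Line 13: ['soft'] (min_width=4, slack=8)
Total lines: 13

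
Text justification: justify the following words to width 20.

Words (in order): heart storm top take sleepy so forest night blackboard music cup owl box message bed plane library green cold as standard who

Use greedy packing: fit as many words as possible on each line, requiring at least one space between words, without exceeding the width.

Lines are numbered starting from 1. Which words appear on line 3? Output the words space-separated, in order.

Line 1: ['heart', 'storm', 'top', 'take'] (min_width=20, slack=0)
Line 2: ['sleepy', 'so', 'forest'] (min_width=16, slack=4)
Line 3: ['night', 'blackboard'] (min_width=16, slack=4)
Line 4: ['music', 'cup', 'owl', 'box'] (min_width=17, slack=3)
Line 5: ['message', 'bed', 'plane'] (min_width=17, slack=3)
Line 6: ['library', 'green', 'cold'] (min_width=18, slack=2)
Line 7: ['as', 'standard', 'who'] (min_width=15, slack=5)

Answer: night blackboard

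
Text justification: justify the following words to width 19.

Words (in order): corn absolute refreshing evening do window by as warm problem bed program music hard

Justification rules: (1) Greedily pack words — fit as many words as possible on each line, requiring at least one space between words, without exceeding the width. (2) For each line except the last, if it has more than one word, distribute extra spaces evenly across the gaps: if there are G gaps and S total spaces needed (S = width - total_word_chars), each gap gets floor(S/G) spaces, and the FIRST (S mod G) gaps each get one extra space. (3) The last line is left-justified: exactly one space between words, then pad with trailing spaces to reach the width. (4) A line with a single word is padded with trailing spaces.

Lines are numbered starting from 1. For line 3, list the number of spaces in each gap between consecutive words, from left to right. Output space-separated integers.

Line 1: ['corn', 'absolute'] (min_width=13, slack=6)
Line 2: ['refreshing', 'evening'] (min_width=18, slack=1)
Line 3: ['do', 'window', 'by', 'as'] (min_width=15, slack=4)
Line 4: ['warm', 'problem', 'bed'] (min_width=16, slack=3)
Line 5: ['program', 'music', 'hard'] (min_width=18, slack=1)

Answer: 3 2 2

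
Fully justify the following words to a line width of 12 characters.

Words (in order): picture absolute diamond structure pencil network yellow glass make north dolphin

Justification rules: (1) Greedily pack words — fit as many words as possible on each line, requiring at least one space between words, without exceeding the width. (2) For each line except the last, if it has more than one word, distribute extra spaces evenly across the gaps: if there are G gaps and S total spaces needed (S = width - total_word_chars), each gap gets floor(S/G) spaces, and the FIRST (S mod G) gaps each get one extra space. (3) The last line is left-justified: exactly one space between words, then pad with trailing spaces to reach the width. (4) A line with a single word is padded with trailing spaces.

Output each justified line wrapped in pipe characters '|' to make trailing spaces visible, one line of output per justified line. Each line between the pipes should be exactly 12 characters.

Answer: |picture     |
|absolute    |
|diamond     |
|structure   |
|pencil      |
|network     |
|yellow glass|
|make   north|
|dolphin     |

Derivation:
Line 1: ['picture'] (min_width=7, slack=5)
Line 2: ['absolute'] (min_width=8, slack=4)
Line 3: ['diamond'] (min_width=7, slack=5)
Line 4: ['structure'] (min_width=9, slack=3)
Line 5: ['pencil'] (min_width=6, slack=6)
Line 6: ['network'] (min_width=7, slack=5)
Line 7: ['yellow', 'glass'] (min_width=12, slack=0)
Line 8: ['make', 'north'] (min_width=10, slack=2)
Line 9: ['dolphin'] (min_width=7, slack=5)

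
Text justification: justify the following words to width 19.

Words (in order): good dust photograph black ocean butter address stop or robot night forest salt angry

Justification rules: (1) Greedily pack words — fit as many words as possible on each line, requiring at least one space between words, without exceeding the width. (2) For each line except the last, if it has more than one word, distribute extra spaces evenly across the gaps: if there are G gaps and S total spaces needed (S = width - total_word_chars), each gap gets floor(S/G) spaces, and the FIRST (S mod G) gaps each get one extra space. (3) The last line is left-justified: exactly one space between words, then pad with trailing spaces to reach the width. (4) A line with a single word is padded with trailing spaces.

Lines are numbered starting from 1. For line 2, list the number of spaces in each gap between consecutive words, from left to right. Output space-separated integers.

Line 1: ['good', 'dust'] (min_width=9, slack=10)
Line 2: ['photograph', 'black'] (min_width=16, slack=3)
Line 3: ['ocean', 'butter'] (min_width=12, slack=7)
Line 4: ['address', 'stop', 'or'] (min_width=15, slack=4)
Line 5: ['robot', 'night', 'forest'] (min_width=18, slack=1)
Line 6: ['salt', 'angry'] (min_width=10, slack=9)

Answer: 4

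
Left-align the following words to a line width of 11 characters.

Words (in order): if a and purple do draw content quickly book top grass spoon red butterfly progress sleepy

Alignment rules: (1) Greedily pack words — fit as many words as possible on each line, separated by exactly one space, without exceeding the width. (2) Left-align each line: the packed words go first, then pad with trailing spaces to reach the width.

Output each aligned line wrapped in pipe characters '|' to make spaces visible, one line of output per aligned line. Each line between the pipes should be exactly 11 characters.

Line 1: ['if', 'a', 'and'] (min_width=8, slack=3)
Line 2: ['purple', 'do'] (min_width=9, slack=2)
Line 3: ['draw'] (min_width=4, slack=7)
Line 4: ['content'] (min_width=7, slack=4)
Line 5: ['quickly'] (min_width=7, slack=4)
Line 6: ['book', 'top'] (min_width=8, slack=3)
Line 7: ['grass', 'spoon'] (min_width=11, slack=0)
Line 8: ['red'] (min_width=3, slack=8)
Line 9: ['butterfly'] (min_width=9, slack=2)
Line 10: ['progress'] (min_width=8, slack=3)
Line 11: ['sleepy'] (min_width=6, slack=5)

Answer: |if a and   |
|purple do  |
|draw       |
|content    |
|quickly    |
|book top   |
|grass spoon|
|red        |
|butterfly  |
|progress   |
|sleepy     |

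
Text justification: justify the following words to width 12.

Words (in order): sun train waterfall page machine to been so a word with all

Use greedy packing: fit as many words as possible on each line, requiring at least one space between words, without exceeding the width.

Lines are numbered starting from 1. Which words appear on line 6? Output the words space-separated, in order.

Answer: all

Derivation:
Line 1: ['sun', 'train'] (min_width=9, slack=3)
Line 2: ['waterfall'] (min_width=9, slack=3)
Line 3: ['page', 'machine'] (min_width=12, slack=0)
Line 4: ['to', 'been', 'so', 'a'] (min_width=12, slack=0)
Line 5: ['word', 'with'] (min_width=9, slack=3)
Line 6: ['all'] (min_width=3, slack=9)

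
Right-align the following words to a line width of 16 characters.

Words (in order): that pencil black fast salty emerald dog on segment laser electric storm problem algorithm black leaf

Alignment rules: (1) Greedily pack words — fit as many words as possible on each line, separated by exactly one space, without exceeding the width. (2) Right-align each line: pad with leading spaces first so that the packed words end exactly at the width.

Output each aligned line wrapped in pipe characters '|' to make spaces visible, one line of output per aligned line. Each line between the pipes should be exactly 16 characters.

Line 1: ['that', 'pencil'] (min_width=11, slack=5)
Line 2: ['black', 'fast', 'salty'] (min_width=16, slack=0)
Line 3: ['emerald', 'dog', 'on'] (min_width=14, slack=2)
Line 4: ['segment', 'laser'] (min_width=13, slack=3)
Line 5: ['electric', 'storm'] (min_width=14, slack=2)
Line 6: ['problem'] (min_width=7, slack=9)
Line 7: ['algorithm', 'black'] (min_width=15, slack=1)
Line 8: ['leaf'] (min_width=4, slack=12)

Answer: |     that pencil|
|black fast salty|
|  emerald dog on|
|   segment laser|
|  electric storm|
|         problem|
| algorithm black|
|            leaf|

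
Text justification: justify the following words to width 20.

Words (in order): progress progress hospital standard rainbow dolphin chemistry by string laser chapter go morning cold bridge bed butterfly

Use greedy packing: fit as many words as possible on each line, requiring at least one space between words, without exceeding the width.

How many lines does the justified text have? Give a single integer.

Answer: 7

Derivation:
Line 1: ['progress', 'progress'] (min_width=17, slack=3)
Line 2: ['hospital', 'standard'] (min_width=17, slack=3)
Line 3: ['rainbow', 'dolphin'] (min_width=15, slack=5)
Line 4: ['chemistry', 'by', 'string'] (min_width=19, slack=1)
Line 5: ['laser', 'chapter', 'go'] (min_width=16, slack=4)
Line 6: ['morning', 'cold', 'bridge'] (min_width=19, slack=1)
Line 7: ['bed', 'butterfly'] (min_width=13, slack=7)
Total lines: 7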